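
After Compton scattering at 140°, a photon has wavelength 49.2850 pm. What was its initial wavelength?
45.0000 pm

From λ' = λ + Δλ, we have λ = λ' - Δλ

First calculate the Compton shift:
Δλ = λ_C(1 - cos θ)
Δλ = 2.4263 × (1 - cos(140°))
Δλ = 2.4263 × 1.7660
Δλ = 4.2850 pm

Initial wavelength:
λ = λ' - Δλ
λ = 49.2850 - 4.2850
λ = 45.0000 pm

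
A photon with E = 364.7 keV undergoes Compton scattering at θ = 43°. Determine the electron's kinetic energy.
58.6750 keV

By energy conservation: K_e = E_initial - E_final

First find the scattered photon energy:
Initial wavelength: λ = hc/E = 3.3996 pm
Compton shift: Δλ = λ_C(1 - cos(43°)) = 0.6518 pm
Final wavelength: λ' = 3.3996 + 0.6518 = 4.0514 pm
Final photon energy: E' = hc/λ' = 306.0250 keV

Electron kinetic energy:
K_e = E - E' = 364.7000 - 306.0250 = 58.6750 keV

(Intermediate values are shown rounded; full precision is carried through to the final answer.)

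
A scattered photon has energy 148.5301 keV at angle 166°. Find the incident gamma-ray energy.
347.6001 keV

Convert final energy to wavelength (hc ≈ 1239.842 keV·pm):
λ' = hc/E' = 1239.842 / 148.5301 = 8.3474 pm

Calculate the Compton shift:
Δλ = λ_C(1 - cos(166°))
Δλ = 2.4263 × (1 - cos(166°))
Δλ = 4.7805 pm

Initial wavelength:
λ = λ' - Δλ = 8.3474 - 4.7805 = 3.5669 pm

Initial energy:
E = hc/λ = 1239.842 / 3.5669 = 347.6001 keV

(Intermediate values are shown rounded; full precision is carried through to the final answer.)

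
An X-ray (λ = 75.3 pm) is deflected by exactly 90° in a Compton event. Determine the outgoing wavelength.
77.7263 pm

Using the Compton formula: λ' = λ + λ_C(1 − cos θ)

For θ = 90°, cos θ = 0 (exact) = 0.0000, so:
1 − cos 90° = 1 − (0) = 1.0000

Δλ = λ_C × 1.0000 = 2.4263 × 1.0000 = 2.4263 pm

λ' = 75.3 + 2.4263 = 77.7263 pm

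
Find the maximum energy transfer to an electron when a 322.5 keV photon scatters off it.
179.9418 keV

Maximum energy transfer occurs at θ = 180° (backscattering).

Initial photon: E₀ = 322.5 keV → λ₀ = 3.8445 pm

Maximum Compton shift (at 180°):
Δλ_max = 2λ_C = 2 × 2.4263 = 4.8526 pm

Final wavelength:
λ' = 3.8445 + 4.8526 = 8.6971 pm

Minimum photon energy (maximum energy to electron):
E'_min = hc/λ' = 142.5582 keV

Maximum electron kinetic energy:
K_max = E₀ - E'_min = 322.5000 - 142.5582 = 179.9418 keV

(Intermediate values are shown rounded; full precision is carried through to the final answer.)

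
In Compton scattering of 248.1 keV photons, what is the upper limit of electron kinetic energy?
122.2273 keV

Maximum energy transfer occurs at θ = 180° (backscattering).

Initial photon: E₀ = 248.1 keV → λ₀ = 4.9973 pm

Maximum Compton shift (at 180°):
Δλ_max = 2λ_C = 2 × 2.4263 = 4.8526 pm

Final wavelength:
λ' = 4.9973 + 4.8526 = 9.8500 pm

Minimum photon energy (maximum energy to electron):
E'_min = hc/λ' = 125.8727 keV

Maximum electron kinetic energy:
K_max = E₀ - E'_min = 248.1000 - 125.8727 = 122.2273 keV

(Intermediate values are shown rounded; full precision is carried through to the final answer.)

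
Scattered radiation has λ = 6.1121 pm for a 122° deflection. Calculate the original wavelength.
2.4000 pm

From λ' = λ + Δλ, we have λ = λ' - Δλ

First calculate the Compton shift:
Δλ = λ_C(1 - cos θ)
Δλ = 2.4263 × (1 - cos(122°))
Δλ = 2.4263 × 1.5299
Δλ = 3.7121 pm

Initial wavelength:
λ = λ' - Δλ
λ = 6.1121 - 3.7121
λ = 2.4000 pm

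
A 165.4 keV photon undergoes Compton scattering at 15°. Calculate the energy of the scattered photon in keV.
163.5957 keV

First convert energy to wavelength:
λ = hc/E, with hc ≈ 1239.842 keV·pm (i.e. 1239.842 eV·nm)

For E = 165.4 keV = 165400 eV:
λ = 1239.842 keV·pm / 165.4 keV
λ = 7.4960 pm

Calculate the Compton shift:
Δλ = λ_C(1 - cos(15°)) = 2.4263 × 0.0341
Δλ = 0.0827 pm

Final wavelength:
λ' = 7.4960 + 0.0827 = 7.5787 pm

Final energy:
E' = hc/λ' = 1239.842 / 7.5787 = 163.5957 keV

(Intermediate values are shown rounded; full precision is carried through to the final answer.)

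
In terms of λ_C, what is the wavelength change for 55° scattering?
0.4264 λ_C

The Compton shift formula is:
Δλ = λ_C(1 - cos θ)

Dividing both sides by λ_C:
Δλ/λ_C = 1 - cos θ

For θ = 55°:
Δλ/λ_C = 1 - cos(55°)
Δλ/λ_C = 1 - 0.5736
Δλ/λ_C = 0.4264

This means the shift is 0.4264 × λ_C = 1.0346 pm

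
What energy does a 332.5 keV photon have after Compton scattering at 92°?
198.6979 keV

First convert energy to wavelength:
λ = hc/E, with hc ≈ 1239.842 keV·pm (i.e. 1239.842 eV·nm)

For E = 332.5 keV = 332500 eV:
λ = 1239.842 keV·pm / 332.5 keV
λ = 3.7288 pm

Calculate the Compton shift:
Δλ = λ_C(1 - cos(92°)) = 2.4263 × 1.0349
Δλ = 2.5110 pm

Final wavelength:
λ' = 3.7288 + 2.5110 = 6.2398 pm

Final energy:
E' = hc/λ' = 1239.842 / 6.2398 = 198.6979 keV

(Intermediate values are shown rounded; full precision is carried through to the final answer.)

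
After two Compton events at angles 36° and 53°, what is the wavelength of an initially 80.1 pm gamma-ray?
81.5295 pm

Apply Compton shift twice:

First scattering at θ₁ = 36°:
Δλ₁ = λ_C(1 - cos(36°))
Δλ₁ = 2.4263 × 0.1910
Δλ₁ = 0.4634 pm

After first scattering:
λ₁ = 80.1 + 0.4634 = 80.5634 pm

Second scattering at θ₂ = 53°:
Δλ₂ = λ_C(1 - cos(53°))
Δλ₂ = 2.4263 × 0.3982
Δλ₂ = 0.9661 pm

Final wavelength:
λ₂ = 80.5634 + 0.9661 = 81.5295 pm

Total shift: Δλ_total = 0.4634 + 0.9661 = 1.4295 pm

(Intermediate values are shown rounded; full precision is carried through to the final answer.)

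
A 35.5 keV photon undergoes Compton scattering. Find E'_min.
31.1692 keV (at θ = 180°)

The scattered photon has minimum energy when its wavelength is maximum, i.e., when the Compton shift Δλ = λ_C(1 − cos θ) is maximum. This occurs at θ = 180° (backscattering), giving Δλ_max = 2λ_C = 4.8526 pm.

Initial wavelength: λ₀ = hc/E₀ = 34.9251 pm
Maximum final wavelength: λ'_max = λ₀ + 2λ_C = 34.9251 + 4.8526 = 39.7777 pm
Minimum final energy: E'_min = hc/λ'_max = 31.1692 keV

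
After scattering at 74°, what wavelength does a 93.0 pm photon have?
94.7575 pm

Using the Compton scattering formula:
λ' = λ + Δλ = λ + λ_C(1 - cos θ)

Given:
- Initial wavelength λ = 93.0 pm
- Scattering angle θ = 74°
- Compton wavelength λ_C ≈ 2.4263 pm

Calculate the shift:
Δλ = 2.4263 × (1 - cos(74°))
Δλ = 2.4263 × 0.7244
Δλ = 1.7575 pm

Final wavelength:
λ' = 93.0 + 1.7575 = 94.7575 pm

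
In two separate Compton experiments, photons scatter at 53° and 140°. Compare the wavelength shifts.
140° produces the larger shift by a factor of 4.435

Calculate both shifts using Δλ = λ_C(1 - cos θ):

For θ₁ = 53°:
Δλ₁ = 2.4263 × (1 - cos(53°))
Δλ₁ = 2.4263 × 0.3982
Δλ₁ = 0.9661 pm

For θ₂ = 140°:
Δλ₂ = 2.4263 × (1 - cos(140°))
Δλ₂ = 2.4263 × 1.7660
Δλ₂ = 4.2850 pm

The 140° angle produces the larger shift.
Ratio: 4.2850/0.9661 = 4.435

(Intermediate values are shown rounded; full precision is carried through to the final answer.)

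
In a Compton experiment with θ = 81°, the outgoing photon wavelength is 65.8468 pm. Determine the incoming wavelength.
63.8000 pm

From λ' = λ + Δλ, we have λ = λ' - Δλ

First calculate the Compton shift:
Δλ = λ_C(1 - cos θ)
Δλ = 2.4263 × (1 - cos(81°))
Δλ = 2.4263 × 0.8436
Δλ = 2.0468 pm

Initial wavelength:
λ = λ' - Δλ
λ = 65.8468 - 2.0468
λ = 63.8000 pm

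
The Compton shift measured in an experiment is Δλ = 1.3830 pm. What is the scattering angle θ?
64.53°

From the Compton formula Δλ = λ_C(1 - cos θ), we can solve for θ:

cos θ = 1 - Δλ/λ_C

Given:
- Δλ = 1.3830 pm
- λ_C = h/(m_e·c) ≈ 2.42631024 pm

cos θ = 1 - 1.3830/2.42631024
cos θ = 1 - 0.570001
cos θ = 0.429999

θ = arccos(0.429999)
θ = 64.53°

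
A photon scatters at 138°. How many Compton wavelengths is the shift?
1.7431 λ_C

The Compton shift formula is:
Δλ = λ_C(1 - cos θ)

Dividing both sides by λ_C:
Δλ/λ_C = 1 - cos θ

For θ = 138°:
Δλ/λ_C = 1 - cos(138°)
Δλ/λ_C = 1 - -0.7431
Δλ/λ_C = 1.7431

This means the shift is 1.7431 × λ_C = 4.2294 pm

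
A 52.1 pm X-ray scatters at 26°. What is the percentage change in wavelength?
0.4713%

Calculate the Compton shift:
Δλ = λ_C(1 - cos(26°))
Δλ = 2.4263 × (1 - cos(26°))
Δλ = 2.4263 × 0.1012
Δλ = 0.2456 pm

Percentage change:
(Δλ/λ₀) × 100 = (0.2456/52.1) × 100
= 0.4713%

(Intermediate values are shown rounded; full precision is carried through to the final answer.)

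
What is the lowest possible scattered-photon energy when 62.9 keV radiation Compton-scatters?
50.4741 keV (at θ = 180°)

The scattered photon has minimum energy when its wavelength is maximum, i.e., when the Compton shift Δλ = λ_C(1 − cos θ) is maximum. This occurs at θ = 180° (backscattering), giving Δλ_max = 2λ_C = 4.8526 pm.

Initial wavelength: λ₀ = hc/E₀ = 19.7113 pm
Maximum final wavelength: λ'_max = λ₀ + 2λ_C = 19.7113 + 4.8526 = 24.5639 pm
Minimum final energy: E'_min = hc/λ'_max = 50.4741 keV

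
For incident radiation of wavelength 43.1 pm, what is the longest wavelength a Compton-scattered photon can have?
47.9526 pm (at θ = 180°)

The Compton shift is Δλ = λ_C(1 − cos θ).

Since cos θ ranges from −1 to 1, the factor (1 − cos θ) ranges from 0 to 2; the maximum shift occurs at θ = 180° (backscattering):
Δλ_max = 2λ_C = 2 × 2.4263 pm = 4.8526 pm

Maximum scattered wavelength:
λ'_max = λ₀ + Δλ_max = 43.1 + 4.8526 = 47.9526 pm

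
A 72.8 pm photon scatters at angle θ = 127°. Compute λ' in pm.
76.6865 pm

Using the Compton scattering formula:
λ' = λ + Δλ = λ + λ_C(1 - cos θ)

Given:
- Initial wavelength λ = 72.8 pm
- Scattering angle θ = 127°
- Compton wavelength λ_C ≈ 2.4263 pm

Calculate the shift:
Δλ = 2.4263 × (1 - cos(127°))
Δλ = 2.4263 × 1.6018
Δλ = 3.8865 pm

Final wavelength:
λ' = 72.8 + 3.8865 = 76.6865 pm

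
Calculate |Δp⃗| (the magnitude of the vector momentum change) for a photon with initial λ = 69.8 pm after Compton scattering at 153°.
1.7892e-23 kg·m/s

Photon momentum magnitude is p = h/λ.

Initial momentum:
p₀ = h/λ = 6.6261e-34/6.9800e-11 = 9.4929e-24 kg·m/s

After scattering:
λ' = λ + Δλ = 69.8 + 4.5882 = 74.3882 pm
p' = h/λ' = 6.6261e-34/7.4388e-11 = 8.9074e-24 kg·m/s

Momentum is a vector; the scattered photon's direction makes angle θ = 153° with the incident direction. The magnitude of the vector change Δp⃗ = p⃗₀ − p⃗' is found from the law of cosines:
|Δp⃗|² = p₀² + p'² − 2p₀p'cos θ
|Δp⃗|² = (9.4929e-24)² + (8.9074e-24)² − 2·9.4929e-24·8.9074e-24·cos(153°)
|Δp⃗| = 1.7892e-23 kg·m/s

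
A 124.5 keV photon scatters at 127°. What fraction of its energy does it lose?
0.2807 (or 28.07%)

Calculate initial and final photon energies:

Initial: E₀ = 124.5 keV → λ₀ = 9.9586 pm
Compton shift: Δλ = 3.8865 pm
Final wavelength: λ' = 13.8451 pm
Final energy: E' = 89.5512 keV

Fractional energy loss:
(E₀ - E')/E₀ = (124.5000 - 89.5512)/124.5000
= 34.9488/124.5000
= 0.2807
= 28.07%

(Intermediate values are shown rounded; full precision is carried through to the final answer.)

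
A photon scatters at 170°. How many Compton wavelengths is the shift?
1.9848 λ_C

The Compton shift formula is:
Δλ = λ_C(1 - cos θ)

Dividing both sides by λ_C:
Δλ/λ_C = 1 - cos θ

For θ = 170°:
Δλ/λ_C = 1 - cos(170°)
Δλ/λ_C = 1 - -0.9848
Δλ/λ_C = 1.9848

This means the shift is 1.9848 × λ_C = 4.8158 pm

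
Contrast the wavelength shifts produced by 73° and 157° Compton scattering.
157° produces the larger shift by a factor of 2.714

Calculate both shifts using Δλ = λ_C(1 - cos θ):

For θ₁ = 73°:
Δλ₁ = 2.4263 × (1 - cos(73°))
Δλ₁ = 2.4263 × 0.7076
Δλ₁ = 1.7169 pm

For θ₂ = 157°:
Δλ₂ = 2.4263 × (1 - cos(157°))
Δλ₂ = 2.4263 × 1.9205
Δλ₂ = 4.6597 pm

The 157° angle produces the larger shift.
Ratio: 4.6597/1.7169 = 2.714

(Intermediate values are shown rounded; full precision is carried through to the final answer.)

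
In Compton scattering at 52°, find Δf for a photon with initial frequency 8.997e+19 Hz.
1.967e+19 Hz (decrease)

Convert frequency to wavelength (c = 299792458 m/s):
λ₀ = c/f₀ = 299792458/8.997e+19 = 3.3321380e-12 m = 3.3321 pm

Calculate Compton shift:
Δλ = λ_C(1 - cos(52°)) = 0.9325 pm

Final wavelength:
λ' = λ₀ + Δλ = 3.3321 + 0.9325 = 4.2647 pm

Final frequency:
f' = c/λ' = 299792458/4.2646625e-12 = 7.0296877e+19 Hz

Frequency shift (decrease):
Δf = f₀ - f' = 8.997e+19 - 7.0296877e+19 = 1.967e+19 Hz

(Intermediate values are shown rounded; full precision is carried through to the final answer.)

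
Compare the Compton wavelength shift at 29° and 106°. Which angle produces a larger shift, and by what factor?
106° produces the larger shift by a factor of 10.174

Calculate both shifts using Δλ = λ_C(1 - cos θ):

For θ₁ = 29°:
Δλ₁ = 2.4263 × (1 - cos(29°))
Δλ₁ = 2.4263 × 0.1254
Δλ₁ = 0.3042 pm

For θ₂ = 106°:
Δλ₂ = 2.4263 × (1 - cos(106°))
Δλ₂ = 2.4263 × 1.2756
Δλ₂ = 3.0951 pm

The 106° angle produces the larger shift.
Ratio: 3.0951/0.3042 = 10.174

(Intermediate values are shown rounded; full precision is carried through to the final answer.)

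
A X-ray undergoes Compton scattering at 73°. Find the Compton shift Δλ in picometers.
1.7169 pm

Using the Compton scattering formula:
Δλ = λ_C(1 - cos θ)

where λ_C = h/(m_e·c) ≈ 2.4263 pm is the Compton wavelength of an electron.

For θ = 73°:
cos(73°) = 0.2924
1 - cos(73°) = 0.7076

Δλ = 2.4263 × 0.7076
Δλ = 1.7169 pm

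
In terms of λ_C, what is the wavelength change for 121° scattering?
1.5150 λ_C

The Compton shift formula is:
Δλ = λ_C(1 - cos θ)

Dividing both sides by λ_C:
Δλ/λ_C = 1 - cos θ

For θ = 121°:
Δλ/λ_C = 1 - cos(121°)
Δλ/λ_C = 1 - -0.5150
Δλ/λ_C = 1.5150

This means the shift is 1.5150 × λ_C = 3.6760 pm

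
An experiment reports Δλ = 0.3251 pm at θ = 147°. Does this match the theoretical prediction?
No, inconsistent

Calculate the expected shift for θ = 147°:

Δλ_expected = λ_C(1 - cos(147°))
Δλ_expected = 2.4263 × (1 - cos(147°))
Δλ_expected = 2.4263 × 1.8387
Δλ_expected = 4.4612 pm

Given shift: 0.3251 pm
Expected shift: 4.4612 pm
Difference: 4.1361 pm

The values do not match. The given shift corresponds to θ ≈ 30.0°, not 147°.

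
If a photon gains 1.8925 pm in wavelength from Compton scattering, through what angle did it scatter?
77.29°

From the Compton formula Δλ = λ_C(1 - cos θ), we can solve for θ:

cos θ = 1 - Δλ/λ_C

Given:
- Δλ = 1.8925 pm
- λ_C = h/(m_e·c) ≈ 2.42631024 pm

cos θ = 1 - 1.8925/2.42631024
cos θ = 1 - 0.779991
cos θ = 0.220009

θ = arccos(0.220009)
θ = 77.29°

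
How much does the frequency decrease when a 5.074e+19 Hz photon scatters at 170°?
2.279e+19 Hz (decrease)

Convert frequency to wavelength (c = 299792458 m/s):
λ₀ = c/f₀ = 299792458/5.074e+19 = 5.9084048e-12 m = 5.9084 pm

Calculate Compton shift:
Δλ = λ_C(1 - cos(170°)) = 4.8158 pm

Final wavelength:
λ' = λ₀ + Δλ = 5.9084 + 4.8158 = 10.7242 pm

Final frequency:
f' = c/λ' = 299792458/1.0724164e-11 = 2.7954855e+19 Hz

Frequency shift (decrease):
Δf = f₀ - f' = 5.074e+19 - 2.7954855e+19 = 2.279e+19 Hz

(Intermediate values are shown rounded; full precision is carried through to the final answer.)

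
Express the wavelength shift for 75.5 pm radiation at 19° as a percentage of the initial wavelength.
0.1751%

Calculate the Compton shift:
Δλ = λ_C(1 - cos(19°))
Δλ = 2.4263 × (1 - cos(19°))
Δλ = 2.4263 × 0.0545
Δλ = 0.1322 pm

Percentage change:
(Δλ/λ₀) × 100 = (0.1322/75.5) × 100
= 0.1751%

(Intermediate values are shown rounded; full precision is carried through to the final answer.)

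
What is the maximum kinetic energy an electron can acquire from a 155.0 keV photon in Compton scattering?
58.5263 keV

Maximum energy transfer occurs at θ = 180° (backscattering).

Initial photon: E₀ = 155.0 keV → λ₀ = 7.9990 pm

Maximum Compton shift (at 180°):
Δλ_max = 2λ_C = 2 × 2.4263 = 4.8526 pm

Final wavelength:
λ' = 7.9990 + 4.8526 = 12.8516 pm

Minimum photon energy (maximum energy to electron):
E'_min = hc/λ' = 96.4737 keV

Maximum electron kinetic energy:
K_max = E₀ - E'_min = 155.0000 - 96.4737 = 58.5263 keV

(Intermediate values are shown rounded; full precision is carried through to the final answer.)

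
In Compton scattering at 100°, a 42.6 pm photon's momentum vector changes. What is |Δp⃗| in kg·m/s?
2.3092e-23 kg·m/s

Photon momentum magnitude is p = h/λ.

Initial momentum:
p₀ = h/λ = 6.6261e-34/4.2600e-11 = 1.5554e-23 kg·m/s

After scattering:
λ' = λ + Δλ = 42.6 + 2.8476 = 45.4476 pm
p' = h/λ' = 6.6261e-34/4.5448e-11 = 1.4580e-23 kg·m/s

Momentum is a vector; the scattered photon's direction makes angle θ = 100° with the incident direction. The magnitude of the vector change Δp⃗ = p⃗₀ − p⃗' is found from the law of cosines:
|Δp⃗|² = p₀² + p'² − 2p₀p'cos θ
|Δp⃗|² = (1.5554e-23)² + (1.4580e-23)² − 2·1.5554e-23·1.4580e-23·cos(100°)
|Δp⃗| = 2.3092e-23 kg·m/s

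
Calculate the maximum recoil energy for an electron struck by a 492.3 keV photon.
324.0966 keV

Maximum energy transfer occurs at θ = 180° (backscattering).

Initial photon: E₀ = 492.3 keV → λ₀ = 2.5185 pm

Maximum Compton shift (at 180°):
Δλ_max = 2λ_C = 2 × 2.4263 = 4.8526 pm

Final wavelength:
λ' = 2.5185 + 4.8526 = 7.3711 pm

Minimum photon energy (maximum energy to electron):
E'_min = hc/λ' = 168.2034 keV

Maximum electron kinetic energy:
K_max = E₀ - E'_min = 492.3000 - 168.2034 = 324.0966 keV

(Intermediate values are shown rounded; full precision is carried through to the final answer.)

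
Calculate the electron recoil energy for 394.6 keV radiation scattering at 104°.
193.1736 keV

By energy conservation: K_e = E_initial - E_final

First find the scattered photon energy:
Initial wavelength: λ = hc/E = 3.1420 pm
Compton shift: Δλ = λ_C(1 - cos(104°)) = 3.0133 pm
Final wavelength: λ' = 3.1420 + 3.0133 = 6.1553 pm
Final photon energy: E' = hc/λ' = 201.4264 keV

Electron kinetic energy:
K_e = E - E' = 394.6000 - 201.4264 = 193.1736 keV

(Intermediate values are shown rounded; full precision is carried through to the final answer.)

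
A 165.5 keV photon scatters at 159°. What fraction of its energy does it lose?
0.3851 (or 38.51%)

Calculate initial and final photon energies:

Initial: E₀ = 165.5 keV → λ₀ = 7.4915 pm
Compton shift: Δλ = 4.6915 pm
Final wavelength: λ' = 12.1830 pm
Final energy: E' = 101.7685 keV

Fractional energy loss:
(E₀ - E')/E₀ = (165.5000 - 101.7685)/165.5000
= 63.7315/165.5000
= 0.3851
= 38.51%

(Intermediate values are shown rounded; full precision is carried through to the final answer.)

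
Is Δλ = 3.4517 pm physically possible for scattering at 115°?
Yes, consistent

Calculate the expected shift for θ = 115°:

Δλ_expected = λ_C(1 - cos(115°))
Δλ_expected = 2.4263 × (1 - cos(115°))
Δλ_expected = 2.4263 × 1.4226
Δλ_expected = 3.4517 pm

Given shift: 3.4517 pm
Expected shift: 3.4517 pm
Difference: 0.0000 pm

The values match. This is consistent with Compton scattering at the stated angle.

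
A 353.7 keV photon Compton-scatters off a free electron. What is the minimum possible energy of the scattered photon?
148.3425 keV (at θ = 180°)

The scattered photon has minimum energy when its wavelength is maximum, i.e., when the Compton shift Δλ = λ_C(1 − cos θ) is maximum. This occurs at θ = 180° (backscattering), giving Δλ_max = 2λ_C = 4.8526 pm.

Initial wavelength: λ₀ = hc/E₀ = 3.5053 pm
Maximum final wavelength: λ'_max = λ₀ + 2λ_C = 3.5053 + 4.8526 = 8.3580 pm
Minimum final energy: E'_min = hc/λ'_max = 148.3425 keV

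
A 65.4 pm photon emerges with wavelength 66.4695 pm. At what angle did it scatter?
56.00°

First find the wavelength shift:
Δλ = λ' - λ = 66.4695 - 65.4 = 1.0695 pm

Using Δλ = λ_C(1 - cos θ), with λ_C = h/(m_e·c) ≈ 2.42631024 pm:
cos θ = 1 - Δλ/λ_C
cos θ = 1 - 1.0695/2.42631024
cos θ = 0.559207

θ = arccos(0.559207)
θ = 56.00°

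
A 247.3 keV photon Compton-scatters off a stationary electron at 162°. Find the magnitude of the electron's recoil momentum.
1.9793e-22 kg·m/s

The electron is initially at rest, so by conservation of momentum:
p⃗_e = p⃗₀ − p⃗'  (incident photon momentum minus scattered photon momentum)

Photon momentum magnitudes (p = h/λ = E/c):
λ₀ = hc/E₀ = 5.0135 pm → p₀ = h/λ₀ = 1.3216e-22 kg·m/s
Δλ = λ_C(1 − cos 162°) = 4.7339 pm
λ' = 9.7474 pm → p' = h/λ' = 6.7978e-23 kg·m/s

The scattered photon makes angle θ = 162° with the incident direction, so by the law of cosines:
|p⃗_e|² = p₀² + p'² − 2p₀p'cos θ
|p⃗_e|² = (1.3216e-22)² + (6.7978e-23)² − 2·1.3216e-22·6.7978e-23·cos(162°)
|p⃗_e| = 1.9793e-22 kg·m/s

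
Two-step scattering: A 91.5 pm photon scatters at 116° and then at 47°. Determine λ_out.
95.7615 pm

Apply Compton shift twice:

First scattering at θ₁ = 116°:
Δλ₁ = λ_C(1 - cos(116°))
Δλ₁ = 2.4263 × 1.4384
Δλ₁ = 3.4899 pm

After first scattering:
λ₁ = 91.5 + 3.4899 = 94.9899 pm

Second scattering at θ₂ = 47°:
Δλ₂ = λ_C(1 - cos(47°))
Δλ₂ = 2.4263 × 0.3180
Δλ₂ = 0.7716 pm

Final wavelength:
λ₂ = 94.9899 + 0.7716 = 95.7615 pm

Total shift: Δλ_total = 3.4899 + 0.7716 = 4.2615 pm

(Intermediate values are shown rounded; full precision is carried through to the final answer.)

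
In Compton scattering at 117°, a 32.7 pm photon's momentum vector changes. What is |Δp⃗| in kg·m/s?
3.2888e-23 kg·m/s

Photon momentum magnitude is p = h/λ.

Initial momentum:
p₀ = h/λ = 6.6261e-34/3.2700e-11 = 2.0263e-23 kg·m/s

After scattering:
λ' = λ + Δλ = 32.7 + 3.5278 = 36.2278 pm
p' = h/λ' = 6.6261e-34/3.6228e-11 = 1.8290e-23 kg·m/s

Momentum is a vector; the scattered photon's direction makes angle θ = 117° with the incident direction. The magnitude of the vector change Δp⃗ = p⃗₀ − p⃗' is found from the law of cosines:
|Δp⃗|² = p₀² + p'² − 2p₀p'cos θ
|Δp⃗|² = (2.0263e-23)² + (1.8290e-23)² − 2·2.0263e-23·1.8290e-23·cos(117°)
|Δp⃗| = 3.2888e-23 kg·m/s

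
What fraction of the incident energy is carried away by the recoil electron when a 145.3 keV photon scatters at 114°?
0.2857 (or 28.57%)

Calculate initial and final photon energies:

Initial: E₀ = 145.3 keV → λ₀ = 8.5330 pm
Compton shift: Δλ = 3.4132 pm
Final wavelength: λ' = 11.9462 pm
Final energy: E' = 103.7858 keV

Fractional energy loss:
(E₀ - E')/E₀ = (145.3000 - 103.7858)/145.3000
= 41.5142/145.3000
= 0.2857
= 28.57%

(Intermediate values are shown rounded; full precision is carried through to the final answer.)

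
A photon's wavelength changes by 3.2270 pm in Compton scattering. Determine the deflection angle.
109.27°

From the Compton formula Δλ = λ_C(1 - cos θ), we can solve for θ:

cos θ = 1 - Δλ/λ_C

Given:
- Δλ = 3.2270 pm
- λ_C = h/(m_e·c) ≈ 2.42631024 pm

cos θ = 1 - 3.2270/2.42631024
cos θ = 1 - 1.330003
cos θ = -0.330003

θ = arccos(-0.330003)
θ = 109.27°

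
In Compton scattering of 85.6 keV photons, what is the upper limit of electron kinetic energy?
21.4816 keV

Maximum energy transfer occurs at θ = 180° (backscattering).

Initial photon: E₀ = 85.6 keV → λ₀ = 14.4841 pm

Maximum Compton shift (at 180°):
Δλ_max = 2λ_C = 2 × 2.4263 = 4.8526 pm

Final wavelength:
λ' = 14.4841 + 4.8526 = 19.3368 pm

Minimum photon energy (maximum energy to electron):
E'_min = hc/λ' = 64.1184 keV

Maximum electron kinetic energy:
K_max = E₀ - E'_min = 85.6000 - 64.1184 = 21.4816 keV

(Intermediate values are shown rounded; full precision is carried through to the final answer.)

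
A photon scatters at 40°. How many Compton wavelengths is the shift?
0.2340 λ_C

The Compton shift formula is:
Δλ = λ_C(1 - cos θ)

Dividing both sides by λ_C:
Δλ/λ_C = 1 - cos θ

For θ = 40°:
Δλ/λ_C = 1 - cos(40°)
Δλ/λ_C = 1 - 0.7660
Δλ/λ_C = 0.2340

This means the shift is 0.2340 × λ_C = 0.5676 pm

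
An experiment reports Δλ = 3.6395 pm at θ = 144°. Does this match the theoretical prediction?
No, inconsistent

Calculate the expected shift for θ = 144°:

Δλ_expected = λ_C(1 - cos(144°))
Δλ_expected = 2.4263 × (1 - cos(144°))
Δλ_expected = 2.4263 × 1.8090
Δλ_expected = 4.3892 pm

Given shift: 3.6395 pm
Expected shift: 4.3892 pm
Difference: 0.7498 pm

The values do not match. The given shift corresponds to θ ≈ 120.0°, not 144°.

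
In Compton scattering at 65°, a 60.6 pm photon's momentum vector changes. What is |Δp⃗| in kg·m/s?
1.1619e-23 kg·m/s

Photon momentum magnitude is p = h/λ.

Initial momentum:
p₀ = h/λ = 6.6261e-34/6.0600e-11 = 1.0934e-23 kg·m/s

After scattering:
λ' = λ + Δλ = 60.6 + 1.4009 = 62.0009 pm
p' = h/λ' = 6.6261e-34/6.2001e-11 = 1.0687e-23 kg·m/s

Momentum is a vector; the scattered photon's direction makes angle θ = 65° with the incident direction. The magnitude of the vector change Δp⃗ = p⃗₀ − p⃗' is found from the law of cosines:
|Δp⃗|² = p₀² + p'² − 2p₀p'cos θ
|Δp⃗|² = (1.0934e-23)² + (1.0687e-23)² − 2·1.0934e-23·1.0687e-23·cos(65°)
|Δp⃗| = 1.1619e-23 kg·m/s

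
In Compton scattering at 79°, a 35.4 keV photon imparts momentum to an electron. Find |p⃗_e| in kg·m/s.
2.3442e-23 kg·m/s

The electron is initially at rest, so by conservation of momentum:
p⃗_e = p⃗₀ − p⃗'  (incident photon momentum minus scattered photon momentum)

Photon momentum magnitudes (p = h/λ = E/c):
λ₀ = hc/E₀ = 35.0238 pm → p₀ = h/λ₀ = 1.8919e-23 kg·m/s
Δλ = λ_C(1 − cos 79°) = 1.9633 pm
λ' = 36.9871 pm → p' = h/λ' = 1.7915e-23 kg·m/s

The scattered photon makes angle θ = 79° with the incident direction, so by the law of cosines:
|p⃗_e|² = p₀² + p'² − 2p₀p'cos θ
|p⃗_e|² = (1.8919e-23)² + (1.7915e-23)² − 2·1.8919e-23·1.7915e-23·cos(79°)
|p⃗_e| = 2.3442e-23 kg·m/s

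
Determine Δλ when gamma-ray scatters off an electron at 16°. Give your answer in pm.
0.0940 pm

Using the Compton scattering formula:
Δλ = λ_C(1 - cos θ)

where λ_C = h/(m_e·c) ≈ 2.4263 pm is the Compton wavelength of an electron.

For θ = 16°:
cos(16°) = 0.9613
1 - cos(16°) = 0.0387

Δλ = 2.4263 × 0.0387
Δλ = 0.0940 pm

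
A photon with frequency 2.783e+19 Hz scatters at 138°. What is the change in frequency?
7.846e+18 Hz (decrease)

Convert frequency to wavelength (c = 299792458 m/s):
λ₀ = c/f₀ = 299792458/2.783e+19 = 1.0772277e-11 m = 10.7723 pm

Calculate Compton shift:
Δλ = λ_C(1 - cos(138°)) = 4.2294 pm

Final wavelength:
λ' = λ₀ + Δλ = 10.7723 + 4.2294 = 15.0017 pm

Final frequency:
f' = c/λ' = 299792458/1.5001687e-11 = 1.9983917e+19 Hz

Frequency shift (decrease):
Δf = f₀ - f' = 2.783e+19 - 1.9983917e+19 = 7.846e+18 Hz

(Intermediate values are shown rounded; full precision is carried through to the final answer.)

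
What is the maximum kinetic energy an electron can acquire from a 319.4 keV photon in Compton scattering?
177.4508 keV

Maximum energy transfer occurs at θ = 180° (backscattering).

Initial photon: E₀ = 319.4 keV → λ₀ = 3.8818 pm

Maximum Compton shift (at 180°):
Δλ_max = 2λ_C = 2 × 2.4263 = 4.8526 pm

Final wavelength:
λ' = 3.8818 + 4.8526 = 8.7344 pm

Minimum photon energy (maximum energy to electron):
E'_min = hc/λ' = 141.9492 keV

Maximum electron kinetic energy:
K_max = E₀ - E'_min = 319.4000 - 141.9492 = 177.4508 keV

(Intermediate values are shown rounded; full precision is carried through to the final answer.)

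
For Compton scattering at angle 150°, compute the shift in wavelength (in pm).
4.5276 pm

Using the Compton scattering formula:
Δλ = λ_C(1 - cos θ)

where λ_C = h/(m_e·c) ≈ 2.4263 pm is the Compton wavelength of an electron.

For θ = 150°:
cos(150°) = -0.8660
1 - cos(150°) = 1.8660

Δλ = 2.4263 × 1.8660
Δλ = 4.5276 pm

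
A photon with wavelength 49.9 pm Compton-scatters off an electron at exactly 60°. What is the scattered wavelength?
51.1132 pm

Using the Compton formula: λ' = λ + λ_C(1 − cos θ)

For θ = 60°, cos θ = 1/2 (exact) = 0.5000, so:
1 − cos 60° = 1 − (1/2) = 0.5000

Δλ = λ_C × 0.5000 = 2.4263 × 0.5000 = 1.2132 pm

λ' = 49.9 + 1.2132 = 51.1132 pm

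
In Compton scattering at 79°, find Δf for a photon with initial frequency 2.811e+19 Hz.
4.370e+18 Hz (decrease)

Convert frequency to wavelength (c = 299792458 m/s):
λ₀ = c/f₀ = 299792458/2.811e+19 = 1.0664975e-11 m = 10.6650 pm

Calculate Compton shift:
Δλ = λ_C(1 - cos(79°)) = 1.9633 pm

Final wavelength:
λ' = λ₀ + Δλ = 10.6650 + 1.9633 = 12.6283 pm

Final frequency:
f' = c/λ' = 299792458/1.2628324e-11 = 2.3739687e+19 Hz

Frequency shift (decrease):
Δf = f₀ - f' = 2.811e+19 - 2.3739687e+19 = 4.370e+18 Hz

(Intermediate values are shown rounded; full precision is carried through to the final answer.)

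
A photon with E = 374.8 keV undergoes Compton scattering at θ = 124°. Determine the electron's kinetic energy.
199.9551 keV

By energy conservation: K_e = E_initial - E_final

First find the scattered photon energy:
Initial wavelength: λ = hc/E = 3.3080 pm
Compton shift: Δλ = λ_C(1 - cos(124°)) = 3.7831 pm
Final wavelength: λ' = 3.3080 + 3.7831 = 7.0911 pm
Final photon energy: E' = hc/λ' = 174.8449 keV

Electron kinetic energy:
K_e = E - E' = 374.8000 - 174.8449 = 199.9551 keV

(Intermediate values are shown rounded; full precision is carried through to the final answer.)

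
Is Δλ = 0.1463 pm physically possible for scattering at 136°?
No, inconsistent

Calculate the expected shift for θ = 136°:

Δλ_expected = λ_C(1 - cos(136°))
Δλ_expected = 2.4263 × (1 - cos(136°))
Δλ_expected = 2.4263 × 1.7193
Δλ_expected = 4.1717 pm

Given shift: 0.1463 pm
Expected shift: 4.1717 pm
Difference: 4.0253 pm

The values do not match. The given shift corresponds to θ ≈ 20.0°, not 136°.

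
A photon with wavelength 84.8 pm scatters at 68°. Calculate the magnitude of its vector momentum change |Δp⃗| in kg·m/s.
8.6627e-24 kg·m/s

Photon momentum magnitude is p = h/λ.

Initial momentum:
p₀ = h/λ = 6.6261e-34/8.4800e-11 = 7.8138e-24 kg·m/s

After scattering:
λ' = λ + Δλ = 84.8 + 1.5174 = 86.3174 pm
p' = h/λ' = 6.6261e-34/8.6317e-11 = 7.6764e-24 kg·m/s

Momentum is a vector; the scattered photon's direction makes angle θ = 68° with the incident direction. The magnitude of the vector change Δp⃗ = p⃗₀ − p⃗' is found from the law of cosines:
|Δp⃗|² = p₀² + p'² − 2p₀p'cos θ
|Δp⃗|² = (7.8138e-24)² + (7.6764e-24)² − 2·7.8138e-24·7.6764e-24·cos(68°)
|Δp⃗| = 8.6627e-24 kg·m/s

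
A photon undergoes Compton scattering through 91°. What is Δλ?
2.4687 pm

Using the Compton scattering formula:
Δλ = λ_C(1 - cos θ)

where λ_C = h/(m_e·c) ≈ 2.4263 pm is the Compton wavelength of an electron.

For θ = 91°:
cos(91°) = -0.0175
1 - cos(91°) = 1.0175

Δλ = 2.4263 × 1.0175
Δλ = 2.4687 pm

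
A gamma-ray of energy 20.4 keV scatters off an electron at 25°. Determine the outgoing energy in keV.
20.3240 keV

First convert energy to wavelength:
λ = hc/E, with hc ≈ 1239.842 keV·pm (i.e. 1239.842 eV·nm)

For E = 20.4 keV = 20400 eV:
λ = 1239.842 keV·pm / 20.4 keV
λ = 60.7766 pm

Calculate the Compton shift:
Δλ = λ_C(1 - cos(25°)) = 2.4263 × 0.0937
Δλ = 0.2273 pm

Final wavelength:
λ' = 60.7766 + 0.2273 = 61.0039 pm

Final energy:
E' = hc/λ' = 1239.842 / 61.0039 = 20.3240 keV

(Intermediate values are shown rounded; full precision is carried through to the final answer.)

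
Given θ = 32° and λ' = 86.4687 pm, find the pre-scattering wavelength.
86.1000 pm

From λ' = λ + Δλ, we have λ = λ' - Δλ

First calculate the Compton shift:
Δλ = λ_C(1 - cos θ)
Δλ = 2.4263 × (1 - cos(32°))
Δλ = 2.4263 × 0.1520
Δλ = 0.3687 pm

Initial wavelength:
λ = λ' - Δλ
λ = 86.4687 - 0.3687
λ = 86.1000 pm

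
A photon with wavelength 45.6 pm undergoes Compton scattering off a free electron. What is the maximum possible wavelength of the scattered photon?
50.4526 pm (at θ = 180°)

The Compton shift is Δλ = λ_C(1 − cos θ).

Since cos θ ranges from −1 to 1, the factor (1 − cos θ) ranges from 0 to 2; the maximum shift occurs at θ = 180° (backscattering):
Δλ_max = 2λ_C = 2 × 2.4263 pm = 4.8526 pm

Maximum scattered wavelength:
λ'_max = λ₀ + Δλ_max = 45.6 + 4.8526 = 50.4526 pm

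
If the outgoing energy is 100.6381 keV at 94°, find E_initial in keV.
127.5001 keV

Convert final energy to wavelength (hc ≈ 1239.842 keV·pm):
λ' = hc/E' = 1239.842 / 100.6381 = 12.3198 pm

Calculate the Compton shift:
Δλ = λ_C(1 - cos(94°))
Δλ = 2.4263 × (1 - cos(94°))
Δλ = 2.5956 pm

Initial wavelength:
λ = λ' - Δλ = 12.3198 - 2.5956 = 9.7242 pm

Initial energy:
E = hc/λ = 1239.842 / 9.7242 = 127.5001 keV

(Intermediate values are shown rounded; full precision is carried through to the final answer.)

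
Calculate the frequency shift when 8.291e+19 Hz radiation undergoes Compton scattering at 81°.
2.997e+19 Hz (decrease)

Convert frequency to wavelength (c = 299792458 m/s):
λ₀ = c/f₀ = 299792458/8.291e+19 = 3.6158782e-12 m = 3.6159 pm

Calculate Compton shift:
Δλ = λ_C(1 - cos(81°)) = 2.0468 pm

Final wavelength:
λ' = λ₀ + Δλ = 3.6159 + 2.0468 = 5.6626 pm

Final frequency:
f' = c/λ' = 299792458/5.6626298e-12 = 5.2942266e+19 Hz

Frequency shift (decrease):
Δf = f₀ - f' = 8.291e+19 - 5.2942266e+19 = 2.997e+19 Hz

(Intermediate values are shown rounded; full precision is carried through to the final answer.)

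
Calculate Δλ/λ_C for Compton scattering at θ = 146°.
1.8290 λ_C

The Compton shift formula is:
Δλ = λ_C(1 - cos θ)

Dividing both sides by λ_C:
Δλ/λ_C = 1 - cos θ

For θ = 146°:
Δλ/λ_C = 1 - cos(146°)
Δλ/λ_C = 1 - -0.8290
Δλ/λ_C = 1.8290

This means the shift is 1.8290 × λ_C = 4.4378 pm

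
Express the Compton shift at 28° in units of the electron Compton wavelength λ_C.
0.1171 λ_C

The Compton shift formula is:
Δλ = λ_C(1 - cos θ)

Dividing both sides by λ_C:
Δλ/λ_C = 1 - cos θ

For θ = 28°:
Δλ/λ_C = 1 - cos(28°)
Δλ/λ_C = 1 - 0.8829
Δλ/λ_C = 0.1171

This means the shift is 0.1171 × λ_C = 0.2840 pm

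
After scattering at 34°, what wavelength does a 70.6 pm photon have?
71.0148 pm

Using the Compton scattering formula:
λ' = λ + Δλ = λ + λ_C(1 - cos θ)

Given:
- Initial wavelength λ = 70.6 pm
- Scattering angle θ = 34°
- Compton wavelength λ_C ≈ 2.4263 pm

Calculate the shift:
Δλ = 2.4263 × (1 - cos(34°))
Δλ = 2.4263 × 0.1710
Δλ = 0.4148 pm

Final wavelength:
λ' = 70.6 + 0.4148 = 71.0148 pm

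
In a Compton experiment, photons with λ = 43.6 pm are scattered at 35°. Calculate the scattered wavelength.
44.0388 pm

Using the Compton scattering formula:
λ' = λ + Δλ = λ + λ_C(1 - cos θ)

Given:
- Initial wavelength λ = 43.6 pm
- Scattering angle θ = 35°
- Compton wavelength λ_C ≈ 2.4263 pm

Calculate the shift:
Δλ = 2.4263 × (1 - cos(35°))
Δλ = 2.4263 × 0.1808
Δλ = 0.4388 pm

Final wavelength:
λ' = 43.6 + 0.4388 = 44.0388 pm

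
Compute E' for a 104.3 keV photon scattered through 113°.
81.2393 keV

First convert energy to wavelength:
λ = hc/E, with hc ≈ 1239.842 keV·pm (i.e. 1239.842 eV·nm)

For E = 104.3 keV = 104300 eV:
λ = 1239.842 keV·pm / 104.3 keV
λ = 11.8873 pm

Calculate the Compton shift:
Δλ = λ_C(1 - cos(113°)) = 2.4263 × 1.3907
Δλ = 3.3743 pm

Final wavelength:
λ' = 11.8873 + 3.3743 = 15.2616 pm

Final energy:
E' = hc/λ' = 1239.842 / 15.2616 = 81.2393 keV

(Intermediate values are shown rounded; full precision is carried through to the final answer.)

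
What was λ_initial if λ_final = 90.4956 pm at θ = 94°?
87.9000 pm

From λ' = λ + Δλ, we have λ = λ' - Δλ

First calculate the Compton shift:
Δλ = λ_C(1 - cos θ)
Δλ = 2.4263 × (1 - cos(94°))
Δλ = 2.4263 × 1.0698
Δλ = 2.5956 pm

Initial wavelength:
λ = λ' - Δλ
λ = 90.4956 - 2.5956
λ = 87.9000 pm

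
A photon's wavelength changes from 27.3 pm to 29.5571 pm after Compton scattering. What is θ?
86.00°

First find the wavelength shift:
Δλ = λ' - λ = 29.5571 - 27.3 = 2.2571 pm

Using Δλ = λ_C(1 - cos θ), with λ_C = h/(m_e·c) ≈ 2.42631024 pm:
cos θ = 1 - Δλ/λ_C
cos θ = 1 - 2.2571/2.42631024
cos θ = 0.069740

θ = arccos(0.069740)
θ = 86.00°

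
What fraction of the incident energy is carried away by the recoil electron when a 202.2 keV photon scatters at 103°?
0.3265 (or 32.65%)

Calculate initial and final photon energies:

Initial: E₀ = 202.2 keV → λ₀ = 6.1318 pm
Compton shift: Δλ = 2.9721 pm
Final wavelength: λ' = 9.1039 pm
Final energy: E' = 136.1884 keV

Fractional energy loss:
(E₀ - E')/E₀ = (202.2000 - 136.1884)/202.2000
= 66.0116/202.2000
= 0.3265
= 32.65%

(Intermediate values are shown rounded; full precision is carried through to the final answer.)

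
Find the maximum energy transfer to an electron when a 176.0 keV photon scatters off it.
71.7869 keV

Maximum energy transfer occurs at θ = 180° (backscattering).

Initial photon: E₀ = 176.0 keV → λ₀ = 7.0446 pm

Maximum Compton shift (at 180°):
Δλ_max = 2λ_C = 2 × 2.4263 = 4.8526 pm

Final wavelength:
λ' = 7.0446 + 4.8526 = 11.8972 pm

Minimum photon energy (maximum energy to electron):
E'_min = hc/λ' = 104.2131 keV

Maximum electron kinetic energy:
K_max = E₀ - E'_min = 176.0000 - 104.2131 = 71.7869 keV

(Intermediate values are shown rounded; full precision is carried through to the final answer.)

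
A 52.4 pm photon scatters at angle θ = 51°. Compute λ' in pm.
53.2994 pm

Using the Compton scattering formula:
λ' = λ + Δλ = λ + λ_C(1 - cos θ)

Given:
- Initial wavelength λ = 52.4 pm
- Scattering angle θ = 51°
- Compton wavelength λ_C ≈ 2.4263 pm

Calculate the shift:
Δλ = 2.4263 × (1 - cos(51°))
Δλ = 2.4263 × 0.3707
Δλ = 0.8994 pm

Final wavelength:
λ' = 52.4 + 0.8994 = 53.2994 pm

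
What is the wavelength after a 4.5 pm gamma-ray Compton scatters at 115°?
7.9517 pm

Using the Compton scattering formula:
λ' = λ + Δλ = λ + λ_C(1 - cos θ)

Given:
- Initial wavelength λ = 4.5 pm
- Scattering angle θ = 115°
- Compton wavelength λ_C ≈ 2.4263 pm

Calculate the shift:
Δλ = 2.4263 × (1 - cos(115°))
Δλ = 2.4263 × 1.4226
Δλ = 3.4517 pm

Final wavelength:
λ' = 4.5 + 3.4517 = 7.9517 pm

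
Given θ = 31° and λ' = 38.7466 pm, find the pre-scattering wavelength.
38.4000 pm

From λ' = λ + Δλ, we have λ = λ' - Δλ

First calculate the Compton shift:
Δλ = λ_C(1 - cos θ)
Δλ = 2.4263 × (1 - cos(31°))
Δλ = 2.4263 × 0.1428
Δλ = 0.3466 pm

Initial wavelength:
λ = λ' - Δλ
λ = 38.7466 - 0.3466
λ = 38.4000 pm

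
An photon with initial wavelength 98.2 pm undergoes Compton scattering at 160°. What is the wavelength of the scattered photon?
102.9063 pm

Using the Compton scattering formula:
λ' = λ + Δλ = λ + λ_C(1 - cos θ)

Given:
- Initial wavelength λ = 98.2 pm
- Scattering angle θ = 160°
- Compton wavelength λ_C ≈ 2.4263 pm

Calculate the shift:
Δλ = 2.4263 × (1 - cos(160°))
Δλ = 2.4263 × 1.9397
Δλ = 4.7063 pm

Final wavelength:
λ' = 98.2 + 4.7063 = 102.9063 pm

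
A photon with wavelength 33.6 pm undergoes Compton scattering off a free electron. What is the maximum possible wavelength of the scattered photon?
38.4526 pm (at θ = 180°)

The Compton shift is Δλ = λ_C(1 − cos θ).

Since cos θ ranges from −1 to 1, the factor (1 − cos θ) ranges from 0 to 2; the maximum shift occurs at θ = 180° (backscattering):
Δλ_max = 2λ_C = 2 × 2.4263 pm = 4.8526 pm

Maximum scattered wavelength:
λ'_max = λ₀ + Δλ_max = 33.6 + 4.8526 = 38.4526 pm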